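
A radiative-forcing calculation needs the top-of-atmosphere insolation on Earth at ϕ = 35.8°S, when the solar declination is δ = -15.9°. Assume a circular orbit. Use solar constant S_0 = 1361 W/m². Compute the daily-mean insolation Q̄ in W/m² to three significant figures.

Q̄ ≈ 454 W/m²

cos h₀ = −tan(-35.8°) tan(-15.900°) = -0.2054, h₀ = 1.7777 rad.
Bracket: h₀ sin ϕ sin δ + cos ϕ cos δ sin h₀ = 1.7777×-0.58496×-0.27396 + 0.81106×0.96174×0.97867 = 0.284886 + 0.763391 = 1.048277.
Q̄ = (S_0/π) × [bracket] = (1361/π) × 1.048277 = 454.1 W/m².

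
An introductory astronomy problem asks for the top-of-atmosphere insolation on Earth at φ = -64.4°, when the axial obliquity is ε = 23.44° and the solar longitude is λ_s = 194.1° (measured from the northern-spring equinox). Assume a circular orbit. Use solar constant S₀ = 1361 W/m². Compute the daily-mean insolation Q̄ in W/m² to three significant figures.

Q̄ ≈ 250 W/m²

Solar declination: sin δ = sin ε · sin λ_s = sin 23.44° × sin 194.1° = -0.09691, so δ = -5.561°.
cos H₀ = −tan(-64.4°) tan(-5.561°) = -0.2032, H₀ = 1.7754 rad.
Bracket: H₀ sin φ sin δ + cos φ cos δ sin H₀ = 1.7754×-0.90183×-0.09691 + 0.43209×0.99529×0.97913 = 0.155163 + 0.421080 = 0.576243.
Q̄ = (S₀/π) × [bracket] = (1361/π) × 0.576243 = 249.6 W/m².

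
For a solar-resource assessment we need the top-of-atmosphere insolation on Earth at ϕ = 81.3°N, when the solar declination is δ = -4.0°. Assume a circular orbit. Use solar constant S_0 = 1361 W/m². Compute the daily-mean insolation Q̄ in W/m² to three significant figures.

Q̄ ≈ 25.4 W/m²

cos h₀ = −tan(+81.3°) tan(-4.000°) = 0.4570, h₀ = 1.0962 rad.
Bracket: h₀ sin ϕ sin δ + cos ϕ cos δ sin h₀ = 1.0962×0.98849×-0.06976 + 0.15126×0.99756×0.88948 = -0.075591 + 0.134214 = 0.058623.
Q̄ = (S_0/π) × [bracket] = (1361/π) × 0.058623 = 25.40 W/m².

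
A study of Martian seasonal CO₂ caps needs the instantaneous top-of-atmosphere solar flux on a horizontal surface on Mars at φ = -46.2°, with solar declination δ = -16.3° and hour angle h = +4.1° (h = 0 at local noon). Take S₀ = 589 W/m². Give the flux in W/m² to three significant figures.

cos θ_z = sin φ sin δ + cos φ cos δ cos h = 0.202574 + 0.662623 = 0.865197.
Flux = S₀ · cos θ_z = 589 × 0.865197 = 509.6 W/m².

510 W/m²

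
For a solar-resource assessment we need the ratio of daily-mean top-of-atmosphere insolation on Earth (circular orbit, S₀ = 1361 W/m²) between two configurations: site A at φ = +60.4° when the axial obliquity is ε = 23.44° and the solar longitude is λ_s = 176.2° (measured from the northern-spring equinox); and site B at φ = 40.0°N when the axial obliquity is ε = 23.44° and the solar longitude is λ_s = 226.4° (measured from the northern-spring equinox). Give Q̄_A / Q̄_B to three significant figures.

Q̄_A / Q̄_B ≈ 1.14

— Configuration A (φ=+60.4°):
Solar declination: sin δ = sin ε · sin λ_s = sin 23.44° × sin 176.2° = 0.02636, so δ = +1.511°.
cos H₀ = −tan(+60.4°) tan(+1.511°) = -0.0464, H₀ = 1.6172 rad.
Bracket: H₀ sin φ sin δ + cos φ cos δ sin H₀ = 1.6172×0.86949×0.02636 + 0.49394×0.99965×0.99892 = 0.037066 + 0.493234 = 0.530300.
Q̄ = (S₀/π) × [bracket] = (1361/π) × 0.530300 = 229.74 W/m².
— Configuration B (φ=+40.0°):
Solar declination: sin δ = sin ε · sin λ_s = sin 23.44° × sin 226.4° = -0.28807, so δ = -16.742°.
cos H₀ = −tan(+40.0°) tan(-16.742°) = 0.2524, H₀ = 1.3156 rad.
Bracket: H₀ sin φ sin δ + cos φ cos δ sin H₀ = 1.3156×0.64279×-0.28807 + 0.76604×0.95761×0.96762 = -0.243608 + 0.709815 = 0.466207.
Q̄ = (S₀/π) × [bracket] = (1361/π) × 0.466207 = 201.97 W/m².
Ratio Q̄_A / Q̄_B = 229.74 / 201.97 = 1.137.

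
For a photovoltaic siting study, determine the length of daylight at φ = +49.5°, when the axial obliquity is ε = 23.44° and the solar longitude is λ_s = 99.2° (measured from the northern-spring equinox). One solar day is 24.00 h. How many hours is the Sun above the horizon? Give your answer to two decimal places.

16.00 h

Solar declination: sin δ = sin ε · sin λ_s = sin 23.44° × sin 99.2° = 0.39267, so δ = +23.121°.
cos H₀ = −tan φ · tan δ = −tan(+49.5°) × tan(+23.121°) = -0.4999, so H₀ = 2.0943 rad = 119.99°.
Daylight = 2H₀/(2π) × 24.00 h = (2.0943/π) × 24.00 = 16.00 h.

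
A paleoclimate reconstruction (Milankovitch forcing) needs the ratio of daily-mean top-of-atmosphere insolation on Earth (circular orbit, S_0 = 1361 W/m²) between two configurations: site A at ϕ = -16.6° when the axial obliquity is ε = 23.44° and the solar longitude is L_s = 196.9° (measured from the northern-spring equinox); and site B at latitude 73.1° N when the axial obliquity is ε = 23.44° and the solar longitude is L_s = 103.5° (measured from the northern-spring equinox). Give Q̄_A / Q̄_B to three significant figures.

Q̄_A / Q̄_B ≈ 0.864

— Configuration A (ϕ=-16.6°):
Solar declination: sin δ = sin ε · sin L_s = sin 23.44° × sin 196.9° = -0.11564, so δ = -6.640°.
cos h₀ = −tan(-16.6°) tan(-6.640°) = -0.0347, h₀ = 1.6055 rad.
Bracket: h₀ sin ϕ sin δ + cos ϕ cos δ sin h₀ = 1.6055×-0.28569×-0.11564 + 0.95832×0.99329×0.99940 = 0.053041 + 0.951319 = 1.004360.
Q̄ = (S_0/π) × [bracket] = (1361/π) × 1.004360 = 435.11 W/m².
— Configuration B (ϕ=+73.1°):
Solar declination: sin δ = sin ε · sin L_s = sin 23.44° × sin 103.5° = 0.38680, so δ = +22.755°.
cos h₀ = −tan(+73.1°) tan(+22.755°) = -1.3806 ≤ −1 ⇒ polar day, h₀ = π.
Bracket: h₀ sin ϕ sin δ + cos ϕ cos δ sin h₀ = 3.1416×0.95681×0.38680 + 0.29070×0.92216×0.00000 = 1.162688 + 0.000000 = 1.162688.
Q̄ = (S_0/π) × [bracket] = (1361/π) × 1.162688 = 503.70 W/m².
Ratio Q̄_A / Q̄_B = 435.11 / 503.70 = 0.8638.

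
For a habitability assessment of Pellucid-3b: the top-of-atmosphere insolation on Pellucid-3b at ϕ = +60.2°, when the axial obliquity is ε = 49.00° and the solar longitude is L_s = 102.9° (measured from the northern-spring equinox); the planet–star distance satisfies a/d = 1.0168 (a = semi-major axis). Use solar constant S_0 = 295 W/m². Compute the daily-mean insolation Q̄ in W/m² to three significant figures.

Q̄ ≈ 195 W/m²

Solar declination: sin δ = sin ε · sin L_s = sin 49.00° × sin 102.9° = 0.73566, so δ = +47.363°.
cos h₀ = −tan(+60.2°) tan(+47.363°) = -1.8964 ≤ −1 ⇒ polar day, h₀ = π.
Bracket: h₀ sin ϕ sin δ + cos ϕ cos δ sin h₀ = 3.1416×0.86777×0.73566 + 0.49697×0.67735×0.00000 = 2.005546 + 0.000000 = 2.005546.
Inverse-square distance factor (a/d)² = 1.0168² = 1.033882.
Q̄ = (S_0/π) × 1.033882 × [bracket] = (295/π) × 1.033882 × 2.005546 = 194.7 W/m².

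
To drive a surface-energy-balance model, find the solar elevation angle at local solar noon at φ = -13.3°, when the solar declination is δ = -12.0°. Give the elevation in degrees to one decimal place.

88.7°

At local noon the hour angle is zero, so the zenith angle equals |φ − δ| = |-13.3° − (-12.000°)| = 1.300°.
Elevation = 90° − 1.300° = 88.7°.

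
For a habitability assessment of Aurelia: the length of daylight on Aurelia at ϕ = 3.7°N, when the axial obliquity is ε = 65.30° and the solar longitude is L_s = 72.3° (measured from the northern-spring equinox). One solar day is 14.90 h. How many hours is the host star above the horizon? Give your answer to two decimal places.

Solar declination: sin δ = sin ε · sin L_s = sin 65.30° × sin 72.3° = 0.86550, so δ = +59.940°.
cos h₀ = −tan ϕ · tan δ = −tan(+3.7°) × tan(+59.940°) = -0.1117, so h₀ = 1.6828 rad = 96.42°.
Daylight = 2h₀/(2π) × 14.90 h = (1.6828/π) × 14.90 = 7.98 h.

7.98 h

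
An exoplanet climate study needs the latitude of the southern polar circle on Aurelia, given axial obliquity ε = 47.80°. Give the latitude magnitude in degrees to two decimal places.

The polar circle is the lowest latitude that experiences at least one full rotation of continuous darkness at the northern-summer solstice; it lies at |φ| = 90° − ε = 90° − 47.80° = 42.20°.

42.20°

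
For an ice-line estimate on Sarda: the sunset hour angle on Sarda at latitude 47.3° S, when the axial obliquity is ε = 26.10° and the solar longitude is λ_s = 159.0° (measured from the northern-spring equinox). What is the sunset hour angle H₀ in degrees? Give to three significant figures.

Solar declination: sin δ = sin ε · sin λ_s = sin 26.10° × sin 159.0° = 0.15766, so δ = +9.071°.
cos H₀ = −tan φ · tan δ = −tan(-47.3°) × tan(+9.071°) = 0.1730, so H₀ = 1.3969 rad = 80.04°.

H₀ = 80.0°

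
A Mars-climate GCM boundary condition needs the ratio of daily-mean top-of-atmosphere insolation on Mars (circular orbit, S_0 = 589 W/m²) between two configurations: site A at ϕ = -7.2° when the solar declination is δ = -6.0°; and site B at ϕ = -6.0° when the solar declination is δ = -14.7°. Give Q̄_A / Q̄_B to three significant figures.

Q̄_A / Q̄_B ≈ 1.00

— Configuration A (ϕ=-7.2°):
cos h₀ = −tan(-7.2°) tan(-6.000°) = -0.0133, h₀ = 1.5841 rad.
Bracket: h₀ sin ϕ sin δ + cos ϕ cos δ sin h₀ = 1.5841×-0.12533×-0.10453 + 0.99211×0.99452×0.99991 = 0.020753 + 0.986584 = 1.007337.
Q̄ = (S_0/π) × [bracket] = (589/π) × 1.007337 = 188.86 W/m².
— Configuration B (ϕ=-6.0°):
cos h₀ = −tan(-6.0°) tan(-14.700°) = -0.0276, h₀ = 1.5984 rad.
Bracket: h₀ sin ϕ sin δ + cos ϕ cos δ sin h₀ = 1.5984×-0.10453×-0.25376 + 0.99452×0.96727×0.99962 = 0.042398 + 0.961604 = 1.004002.
Q̄ = (S_0/π) × [bracket] = (589/π) × 1.004002 = 188.23 W/m².
Ratio Q̄_A / Q̄_B = 188.86 / 188.23 = 1.003.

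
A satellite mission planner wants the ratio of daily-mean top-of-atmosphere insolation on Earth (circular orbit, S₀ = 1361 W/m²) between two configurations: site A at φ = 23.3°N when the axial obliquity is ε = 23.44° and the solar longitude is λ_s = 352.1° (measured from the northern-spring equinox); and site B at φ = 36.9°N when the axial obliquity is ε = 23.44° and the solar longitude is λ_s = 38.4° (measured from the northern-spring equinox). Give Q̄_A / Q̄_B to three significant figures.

Q̄_A / Q̄_B ≈ 0.864

— Configuration A (φ=+23.3°):
Solar declination: sin δ = sin ε · sin λ_s = sin 23.44° × sin 352.1° = -0.05467, so δ = -3.134°.
cos H₀ = −tan(+23.3°) tan(-3.134°) = 0.0236, H₀ = 1.5472 rad.
Bracket: H₀ sin φ sin δ + cos φ cos δ sin H₀ = 1.5472×0.39555×-0.05467 + 0.91845×0.99850×0.99972 = -0.033458 + 0.916816 = 0.883358.
Q̄ = (S₀/π) × [bracket] = (1361/π) × 0.883358 = 382.69 W/m².
— Configuration B (φ=+36.9°):
Solar declination: sin δ = sin ε · sin λ_s = sin 23.44° × sin 38.4° = 0.24709, so δ = +14.305°.
cos H₀ = −tan(+36.9°) tan(+14.305°) = -0.1915, H₀ = 1.7634 rad.
Bracket: H₀ sin φ sin δ + cos φ cos δ sin H₀ = 1.7634×0.60042×0.24709 + 0.79968×0.96899×0.98150 = 0.261614 + 0.760547 = 1.022161.
Q̄ = (S₀/π) × [bracket] = (1361/π) × 1.022161 = 442.82 W/m².
Ratio Q̄_A / Q̄_B = 382.69 / 442.82 = 0.8642.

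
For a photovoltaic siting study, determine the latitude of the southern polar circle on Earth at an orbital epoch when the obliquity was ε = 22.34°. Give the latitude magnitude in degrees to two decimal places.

The polar circle is the lowest latitude that experiences at least one full rotation of continuous darkness at the northern-summer solstice; it lies at |ϕ| = 90° − ε = 90° − 22.34° = 67.66°.

67.66°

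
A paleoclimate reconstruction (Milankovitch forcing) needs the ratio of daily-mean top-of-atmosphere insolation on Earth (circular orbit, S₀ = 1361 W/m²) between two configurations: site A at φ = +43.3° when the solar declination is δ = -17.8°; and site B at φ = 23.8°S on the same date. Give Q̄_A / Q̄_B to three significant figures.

Q̄_A / Q̄_B ≈ 0.368

— Configuration A (φ=+43.3°):
cos H₀ = −tan(+43.3°) tan(-17.800°) = 0.3026, H₀ = 1.2634 rad.
Bracket: H₀ sin φ sin δ + cos φ cos δ sin H₀ = 1.2634×0.68582×-0.30570 + 0.72777×0.95213×0.95313 = -0.264878 + 0.660454 = 0.395576.
Q̄ = (S₀/π) × [bracket] = (1361/π) × 0.395576 = 171.37 W/m².
— Configuration B (φ=-23.8°):
cos H₀ = −tan(-23.8°) tan(-17.800°) = -0.1416, H₀ = 1.7129 rad.
Bracket: H₀ sin φ sin δ + cos φ cos δ sin H₀ = 1.7129×-0.40355×-0.30570 + 0.91496×0.95213×0.98992 = 0.211312 + 0.862380 = 1.073692.
Q̄ = (S₀/π) × [bracket] = (1361/π) × 1.073692 = 465.14 W/m².
Ratio Q̄_A / Q̄_B = 171.37 / 465.14 = 0.3684.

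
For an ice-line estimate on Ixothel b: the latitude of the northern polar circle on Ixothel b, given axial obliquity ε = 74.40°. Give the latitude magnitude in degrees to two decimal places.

The polar circle is the lowest latitude that experiences at least one full rotation of continuous daylight at the northern-summer solstice; it lies at |ϕ| = 90° − ε = 90° − 74.40° = 15.60°.

15.60°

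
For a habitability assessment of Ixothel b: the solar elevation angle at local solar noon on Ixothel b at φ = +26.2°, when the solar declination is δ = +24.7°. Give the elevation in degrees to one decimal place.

At local noon the hour angle is zero, so the zenith angle equals |φ − δ| = |+26.2° − (+24.700°)| = 1.500°.
Elevation = 90° − 1.500° = 88.5°.

88.5°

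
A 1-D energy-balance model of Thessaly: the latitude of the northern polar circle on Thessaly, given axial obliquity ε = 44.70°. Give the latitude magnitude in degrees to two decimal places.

45.30°

The polar circle is the lowest latitude that experiences at least one full rotation of continuous daylight at the northern-summer solstice; it lies at |φ| = 90° − ε = 90° − 44.70° = 45.30°.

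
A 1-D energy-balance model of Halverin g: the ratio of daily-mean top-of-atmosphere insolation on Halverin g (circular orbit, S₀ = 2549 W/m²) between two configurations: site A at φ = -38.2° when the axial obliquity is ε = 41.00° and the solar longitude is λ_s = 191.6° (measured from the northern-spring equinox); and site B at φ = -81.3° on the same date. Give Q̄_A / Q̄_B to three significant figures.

Q̄_A / Q̄_B ≈ 2.19

— Configuration A (φ=-38.2°):
Solar declination: sin δ = sin ε · sin λ_s = sin 41.00° × sin 191.6° = -0.13192, so δ = -7.580°.
cos H₀ = −tan(-38.2°) tan(-7.580°) = -0.1047, H₀ = 1.6757 rad.
Bracket: H₀ sin φ sin δ + cos φ cos δ sin H₀ = 1.6757×-0.61841×-0.13192 + 0.78586×0.99126×0.99450 = 0.136705 + 0.774707 = 0.911412.
Q̄ = (S₀/π) × [bracket] = (2549/π) × 0.911412 = 739.49 W/m².
— Configuration B (φ=-81.3°):
cos H₀ = −tan(-81.3°) tan(-7.580°) = -0.8697, H₀ = 2.6254 rad.
Bracket: H₀ sin φ sin δ + cos φ cos δ sin H₀ = 2.6254×-0.98849×-0.13192 + 0.15126×0.99126×0.49359 = 0.342356 + 0.074008 = 0.416364.
Q̄ = (S₀/π) × [bracket] = (2549/π) × 0.416364 = 337.83 W/m².
Ratio Q̄_A / Q̄_B = 739.49 / 337.83 = 2.189.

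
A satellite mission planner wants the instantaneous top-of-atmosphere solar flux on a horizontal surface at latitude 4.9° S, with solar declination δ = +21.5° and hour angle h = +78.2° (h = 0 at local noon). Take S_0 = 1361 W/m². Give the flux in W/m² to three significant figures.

215 W/m²

cos θ_z = sin ϕ sin δ + cos ϕ cos δ cos h = -0.031305 + 0.189571 = 0.158266.
Flux = S_0 · cos θ_z = 1361 × 0.158266 = 215.4 W/m².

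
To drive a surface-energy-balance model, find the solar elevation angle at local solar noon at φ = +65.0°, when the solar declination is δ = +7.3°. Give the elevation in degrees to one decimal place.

32.3°

At local noon the hour angle is zero, so the zenith angle equals |φ − δ| = |+65.0° − (+7.300°)| = 57.700°.
Elevation = 90° − 57.700° = 32.3°.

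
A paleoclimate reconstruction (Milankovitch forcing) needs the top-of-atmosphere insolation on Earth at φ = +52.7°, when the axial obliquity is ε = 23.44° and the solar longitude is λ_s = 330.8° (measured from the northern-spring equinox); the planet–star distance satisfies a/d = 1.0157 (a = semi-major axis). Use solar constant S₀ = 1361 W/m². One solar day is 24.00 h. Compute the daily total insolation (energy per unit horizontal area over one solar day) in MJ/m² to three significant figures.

14.4 MJ/m²

Solar declination: sin δ = sin ε · sin λ_s = sin 23.44° × sin 330.8° = -0.19406, so δ = -11.190°.
cos H₀ = −tan(+52.7°) tan(-11.190°) = 0.2597, H₀ = 1.3081 rad.
Bracket: H₀ sin φ sin δ + cos φ cos δ sin H₀ = 1.3081×0.79547×-0.19406 + 0.60599×0.98099×0.96569 = -0.201930 + 0.574074 = 0.372144.
Inverse-square distance factor (a/d)² = 1.0157² = 1.031646.
Q̄ = (S₀/π) × 1.031646 × [bracket] = (1361/π) × 1.031646 × 0.372144 = 166.32 W/m².
Daily total = Q̄ × 24.00 h × 3600 s/h = 166.32 × 24.00 × 3600 / 10⁶ = 14.37 MJ/m².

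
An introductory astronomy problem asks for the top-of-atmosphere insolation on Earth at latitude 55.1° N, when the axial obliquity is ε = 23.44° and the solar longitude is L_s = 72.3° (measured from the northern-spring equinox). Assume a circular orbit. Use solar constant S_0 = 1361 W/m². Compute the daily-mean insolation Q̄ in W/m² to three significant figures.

Q̄ ≈ 482 W/m²

Solar declination: sin δ = sin ε · sin L_s = sin 23.44° × sin 72.3° = 0.37896, so δ = +22.269°.
cos h₀ = −tan(+55.1°) tan(+22.269°) = -0.5870, h₀ = 2.1982 rad.
Bracket: h₀ sin ϕ sin δ + cos ϕ cos δ sin h₀ = 2.1982×0.82015×0.37896 + 0.57215×0.92541×0.80958 = 0.683209 + 0.428651 = 1.111860.
Q̄ = (S_0/π) × [bracket] = (1361/π) × 1.111860 = 481.7 W/m².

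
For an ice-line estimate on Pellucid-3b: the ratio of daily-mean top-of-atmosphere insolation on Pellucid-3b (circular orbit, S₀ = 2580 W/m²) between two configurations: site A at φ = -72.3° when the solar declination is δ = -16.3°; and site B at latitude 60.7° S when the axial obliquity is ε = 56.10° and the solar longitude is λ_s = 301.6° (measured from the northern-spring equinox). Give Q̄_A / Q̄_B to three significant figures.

— Configuration A (φ=-72.3°):
cos H₀ = −tan(-72.3°) tan(-16.300°) = -0.9163, H₀ = 2.7295 rad.
Bracket: H₀ sin φ sin δ + cos φ cos δ sin H₀ = 2.7295×-0.95266×-0.28067 + 0.30403×0.95981×0.40055 = 0.729822 + 0.116885 = 0.846707.
Q̄ = (S₀/π) × [bracket] = (2580/π) × 0.846707 = 695.35 W/m².
— Configuration B (φ=-60.7°):
Solar declination: sin δ = sin ε · sin λ_s = sin 56.10° × sin 301.6° = -0.70694, so δ = -44.987°.
cos H₀ = −tan(-60.7°) tan(-44.987°) = -1.7812 ≤ −1 ⇒ polar day, H₀ = π.
Bracket: H₀ sin φ sin δ + cos φ cos δ sin H₀ = 3.1416×-0.87207×-0.70694 + 0.48938×0.70727×0.00000 = 1.936800 + 0.000000 = 1.936800.
Q̄ = (S₀/π) × [bracket] = (2580/π) × 1.936800 = 1590.6 W/m².
Ratio Q̄_A / Q̄_B = 695.35 / 1590.6 = 0.4372.

Q̄_A / Q̄_B ≈ 0.437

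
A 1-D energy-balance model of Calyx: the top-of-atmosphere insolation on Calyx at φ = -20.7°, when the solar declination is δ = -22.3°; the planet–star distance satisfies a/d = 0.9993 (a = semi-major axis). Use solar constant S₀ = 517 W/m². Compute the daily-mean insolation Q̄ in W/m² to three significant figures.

Q̄ ≈ 179 W/m²

cos H₀ = −tan(-20.7°) tan(-22.300°) = -0.1550, H₀ = 1.7264 rad.
Bracket: H₀ sin φ sin δ + cos φ cos δ sin H₀ = 1.7264×-0.35347×-0.37946 + 0.93544×0.92521×0.98792 = 0.231558 + 0.855023 = 1.086581.
Inverse-square distance factor (a/d)² = 0.9993² = 0.998600.
Q̄ = (S₀/π) × 0.998600 × [bracket] = (517/π) × 0.998600 × 1.086581 = 178.6 W/m².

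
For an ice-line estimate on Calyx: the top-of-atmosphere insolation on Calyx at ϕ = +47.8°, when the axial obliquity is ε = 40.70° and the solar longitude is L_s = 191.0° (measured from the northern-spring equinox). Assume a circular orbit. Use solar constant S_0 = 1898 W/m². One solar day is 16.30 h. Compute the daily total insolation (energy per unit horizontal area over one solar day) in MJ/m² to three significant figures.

Solar declination: sin δ = sin ε · sin L_s = sin 40.70° × sin 191.0° = -0.12443, so δ = -7.148°.
cos h₀ = −tan(+47.8°) tan(-7.148°) = 0.1383, h₀ = 1.4321 rad.
Bracket: h₀ sin ϕ sin δ + cos ϕ cos δ sin h₀ = 1.4321×0.74080×-0.12443 + 0.67172×0.99223×0.99039 = -0.132008 + 0.660096 = 0.528088.
Q̄ = (S_0/π) × [bracket] = (1898/π) × 0.528088 = 319.05 W/m².
Daily total = Q̄ × 16.30 h × 3600 s/h = 319.05 × 16.30 × 3600 / 10⁶ = 18.72 MJ/m².

18.7 MJ/m²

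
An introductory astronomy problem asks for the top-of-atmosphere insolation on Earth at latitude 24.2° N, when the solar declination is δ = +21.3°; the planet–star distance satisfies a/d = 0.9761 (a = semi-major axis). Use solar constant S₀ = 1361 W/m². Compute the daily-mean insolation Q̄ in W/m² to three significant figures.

Q̄ ≈ 453 W/m²

cos H₀ = −tan(+24.2°) tan(+21.300°) = -0.1752, H₀ = 1.7469 rad.
Bracket: H₀ sin φ sin δ + cos φ cos δ sin H₀ = 1.7469×0.40992×0.36325 + 0.91212×0.93169×0.98453 = 0.260119 + 0.836666 = 1.096785.
Inverse-square distance factor (a/d)² = 0.9761² = 0.952771.
Q̄ = (S₀/π) × 0.952771 × [bracket] = (1361/π) × 0.952771 × 1.096785 = 452.7 W/m².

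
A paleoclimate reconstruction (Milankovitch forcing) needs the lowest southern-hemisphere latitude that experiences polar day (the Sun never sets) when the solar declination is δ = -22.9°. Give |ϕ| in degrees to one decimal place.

|ϕ| = 67.1°

Polar day requires cos h₀ = −tan ϕ tan δ ≤ −1, i.e. tan ϕ tan δ ≥ 1.
The boundary is |tan ϕ| · |tan δ| = 1, so |ϕ| = 90° − |δ| = 90° − 22.9° = 67.1° in the southern hemisphere.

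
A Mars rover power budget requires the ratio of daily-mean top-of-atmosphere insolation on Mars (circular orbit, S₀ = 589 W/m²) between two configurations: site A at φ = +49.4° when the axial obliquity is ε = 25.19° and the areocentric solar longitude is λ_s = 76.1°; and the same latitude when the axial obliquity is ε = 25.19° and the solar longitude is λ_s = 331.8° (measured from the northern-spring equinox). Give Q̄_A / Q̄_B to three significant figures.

— Configuration A (φ=+49.4°):
sin δ = sin 25.19° × sin 76.1° = 0.41316, so δ = +24.403°.
cos H₀ = −tan(+49.4°) tan(+24.403°) = -0.5293, H₀ = 2.1286 rad.
Bracket: H₀ sin φ sin δ + cos φ cos δ sin H₀ = 2.1286×0.75927×0.41316 + 0.65077×0.91066×0.84842 = 0.667742 + 0.502799 = 1.170541.
Q̄ = (S₀/π) × [bracket] = (589/π) × 1.170541 = 219.46 W/m².
— Configuration B (φ=+49.4°):
Solar declination: sin δ = sin ε · sin λ_s = sin 25.19° × sin 331.8° = -0.20113, so δ = -11.603°.
cos H₀ = −tan(+49.4°) tan(-11.603°) = 0.2396, H₀ = 1.3289 rad.
Bracket: H₀ sin φ sin δ + cos φ cos δ sin H₀ = 1.3289×0.75927×-0.20113 + 0.65077×0.97957×0.97088 = -0.202939 + 0.618912 = 0.415973.
Q̄ = (S₀/π) × [bracket] = (589/π) × 0.415973 = 77.988 W/m².
Ratio Q̄_A / Q̄_B = 219.46 / 77.988 = 2.814.

Q̄_A / Q̄_B ≈ 2.81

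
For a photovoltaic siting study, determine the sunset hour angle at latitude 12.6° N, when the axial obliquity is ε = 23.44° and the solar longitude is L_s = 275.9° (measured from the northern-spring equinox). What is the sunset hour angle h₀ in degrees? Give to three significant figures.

Solar declination: sin δ = sin ε · sin L_s = sin 23.44° × sin 275.9° = -0.39568, so δ = -23.308°.
cos h₀ = −tan ϕ · tan δ = −tan(+12.6°) × tan(-23.308°) = 0.0963, so h₀ = 1.4743 rad = 84.47°.

h₀ = 84.5°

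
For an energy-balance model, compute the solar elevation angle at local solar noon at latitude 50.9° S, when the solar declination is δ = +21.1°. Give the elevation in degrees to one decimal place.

At local noon the hour angle is zero, so the zenith angle equals |ϕ − δ| = |-50.9° − (+21.100°)| = 72.000°.
Elevation = 90° − 72.000° = 18.0°.

18.0°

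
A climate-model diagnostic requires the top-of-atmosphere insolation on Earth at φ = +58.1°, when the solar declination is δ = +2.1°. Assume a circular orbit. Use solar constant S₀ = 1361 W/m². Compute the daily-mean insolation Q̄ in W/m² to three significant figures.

Q̄ ≈ 250 W/m²

cos H₀ = −tan(+58.1°) tan(+2.100°) = -0.0589, H₀ = 1.6297 rad.
Bracket: H₀ sin φ sin δ + cos φ cos δ sin H₀ = 1.6297×0.84897×0.03664 + 0.52844×0.99933×0.99826 = 0.050694 + 0.527167 = 0.577861.
Q̄ = (S₀/π) × [bracket] = (1361/π) × 0.577861 = 250.3 W/m².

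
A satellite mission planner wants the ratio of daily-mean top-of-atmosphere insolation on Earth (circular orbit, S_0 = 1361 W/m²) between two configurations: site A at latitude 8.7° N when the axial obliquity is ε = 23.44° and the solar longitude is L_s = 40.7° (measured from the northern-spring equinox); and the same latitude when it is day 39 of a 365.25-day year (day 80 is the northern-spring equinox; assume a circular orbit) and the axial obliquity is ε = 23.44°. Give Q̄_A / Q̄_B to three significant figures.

Q̄_A / Q̄_B ≈ 1.14

— Configuration A (ϕ=+8.7°):
Solar declination: sin δ = sin ε · sin L_s = sin 23.44° × sin 40.7° = 0.25940, so δ = +15.034°.
cos h₀ = −tan(+8.7°) tan(+15.034°) = -0.0411, h₀ = 1.6119 rad.
Bracket: h₀ sin ϕ sin δ + cos ϕ cos δ sin h₀ = 1.6119×0.15126×0.25940 + 0.98849×0.96577×0.99916 = 0.063246 + 0.953852 = 1.017098.
Q̄ = (S_0/π) × [bracket] = (1361/π) × 1.017098 = 440.63 W/m².
— Configuration B (ϕ=+8.7°):
Solar longitude: L_s = 360° × (39 − 80)/365.25 = -40.411°, i.e. -40.411° + 360° = 319.589°.
sin δ = sin 23.44° × sin 319.589° = -0.25787, so δ = -14.944°.
cos h₀ = −tan(+8.7°) tan(-14.944°) = 0.0408, h₀ = 1.5299 rad.
Bracket: h₀ sin ϕ sin δ + cos ϕ cos δ sin h₀ = 1.5299×0.15126×-0.25787 + 0.98849×0.96618×0.99917 = -0.059674 + 0.954267 = 0.894593.
Q̄ = (S_0/π) × [bracket] = (1361/π) × 0.894593 = 387.56 W/m².
Ratio Q̄_A / Q̄_B = 440.63 / 387.56 = 1.137.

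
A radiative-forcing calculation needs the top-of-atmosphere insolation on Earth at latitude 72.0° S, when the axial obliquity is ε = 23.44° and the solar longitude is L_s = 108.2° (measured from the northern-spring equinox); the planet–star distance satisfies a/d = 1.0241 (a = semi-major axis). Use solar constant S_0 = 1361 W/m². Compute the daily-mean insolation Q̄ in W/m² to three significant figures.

Solar declination: sin δ = sin ε · sin L_s = sin 23.44° × sin 108.2° = 0.37789, so δ = +22.203°.
cos h₀ = −tan(-72.0°) tan(+22.203°) = 1.2562 ≥ 1 ⇒ polar night, h₀ = 0 and Q̄ = 0.
Inverse-square distance factor (a/d)² = 1.0241² = 1.048781.

Q̄ ≈ 0.00 W/m²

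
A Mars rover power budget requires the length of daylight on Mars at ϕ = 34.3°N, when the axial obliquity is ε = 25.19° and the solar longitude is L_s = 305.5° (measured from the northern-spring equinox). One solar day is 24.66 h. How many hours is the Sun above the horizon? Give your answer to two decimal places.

Solar declination: sin δ = sin ε · sin L_s = sin 25.19° × sin 305.5° = -0.34650, so δ = -20.274°.
cos h₀ = −tan ϕ · tan δ = −tan(+34.3°) × tan(-20.274°) = 0.2520, so h₀ = 1.3161 rad = 75.41°.
Daylight = 2h₀/(2π) × 24.66 h = (1.3161/π) × 24.66 = 10.33 h.

10.33 h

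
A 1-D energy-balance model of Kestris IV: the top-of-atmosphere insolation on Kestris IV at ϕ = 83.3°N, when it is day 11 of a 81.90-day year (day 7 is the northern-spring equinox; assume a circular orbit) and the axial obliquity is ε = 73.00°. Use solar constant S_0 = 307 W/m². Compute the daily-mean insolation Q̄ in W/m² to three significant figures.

Solar longitude: L_s = 360° × (11 − 7)/81.90 = 17.582°.
sin δ = sin 73.00° × sin 17.582° = 0.28888, so δ = +16.791°.
cos h₀ = −tan(+83.3°) tan(+16.791°) = -2.5686 ≤ −1 ⇒ polar day, h₀ = π.
Bracket: h₀ sin ϕ sin δ + cos ϕ cos δ sin h₀ = 3.1416×0.99317×0.28888 + 0.11667×0.95737×0.00000 = 0.901347 + 0.000000 = 0.901347.
Q̄ = (S_0/π) × [bracket] = (307/π) × 0.901347 = 88.08 W/m².

Q̄ ≈ 88.1 W/m²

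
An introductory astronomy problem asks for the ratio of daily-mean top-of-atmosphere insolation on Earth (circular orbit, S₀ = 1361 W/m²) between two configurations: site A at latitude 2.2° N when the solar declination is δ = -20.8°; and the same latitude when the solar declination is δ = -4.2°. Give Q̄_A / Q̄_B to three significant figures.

Q̄_A / Q̄_B ≈ 0.920

— Configuration A (φ=+2.2°):
cos H₀ = −tan(+2.2°) tan(-20.800°) = 0.0146, H₀ = 1.5562 rad.
Bracket: H₀ sin φ sin δ + cos φ cos δ sin H₀ = 1.5562×0.03839×-0.35511 + 0.99926×0.93483×0.99989 = -0.021215 + 0.934035 = 0.912820.
Q̄ = (S₀/π) × [bracket] = (1361/π) × 0.912820 = 395.45 W/m².
— Configuration B (φ=+2.2°):
cos H₀ = −tan(+2.2°) tan(-4.200°) = 0.0028, H₀ = 1.5680 rad.
Bracket: H₀ sin φ sin δ + cos φ cos δ sin H₀ = 1.5680×0.03839×-0.07324 + 0.99926×0.99731×1.00000 = -0.004409 + 0.996572 = 0.992163.
Q̄ = (S₀/π) × [bracket] = (1361/π) × 0.992163 = 429.82 W/m².
Ratio Q̄_A / Q̄_B = 395.45 / 429.82 = 0.9200.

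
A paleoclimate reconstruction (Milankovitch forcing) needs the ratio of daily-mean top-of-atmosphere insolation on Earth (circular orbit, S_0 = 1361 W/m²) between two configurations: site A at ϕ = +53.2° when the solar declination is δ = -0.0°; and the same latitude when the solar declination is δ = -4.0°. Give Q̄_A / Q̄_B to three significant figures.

— Configuration A (ϕ=+53.2°):
cos h₀ = −tan(+53.2°) tan(-0.000°) = 0.0000, h₀ = 1.5708 rad.
Bracket: h₀ sin ϕ sin δ + cos ϕ cos δ sin h₀ = 1.5708×0.80073×-0.00000 + 0.59902×1.00000×1.00000 = -0.000000 + 0.599020 = 0.599020.
Q̄ = (S_0/π) × [bracket] = (1361/π) × 0.599020 = 259.51 W/m².
— Configuration B (ϕ=+53.2°):
cos h₀ = −tan(+53.2°) tan(-4.000°) = 0.0935, h₀ = 1.4772 rad.
Bracket: h₀ sin ϕ sin δ + cos ϕ cos δ sin h₀ = 1.4772×0.80073×-0.06976 + 0.59902×0.99756×0.99562 = -0.082515 + 0.594941 = 0.512426.
Q̄ = (S_0/π) × [bracket] = (1361/π) × 0.512426 = 221.99 W/m².
Ratio Q̄_A / Q̄_B = 259.51 / 221.99 = 1.169.

Q̄_A / Q̄_B ≈ 1.17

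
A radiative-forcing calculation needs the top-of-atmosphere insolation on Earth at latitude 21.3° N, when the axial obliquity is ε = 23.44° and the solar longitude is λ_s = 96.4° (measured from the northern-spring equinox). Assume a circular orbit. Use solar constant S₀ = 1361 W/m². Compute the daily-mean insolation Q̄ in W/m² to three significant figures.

Q̄ ≈ 474 W/m²

Solar declination: sin δ = sin ε · sin λ_s = sin 23.44° × sin 96.4° = 0.39531, so δ = +23.285°.
cos H₀ = −tan(+21.3°) tan(+23.285°) = -0.1678, H₀ = 1.7394 rad.
Bracket: H₀ sin φ sin δ + cos φ cos δ sin H₀ = 1.7394×0.36325×0.39531 + 0.93169×0.91855×0.98582 = 0.249772 + 0.843669 = 1.093441.
Q̄ = (S₀/π) × [bracket] = (1361/π) × 1.093441 = 473.7 W/m².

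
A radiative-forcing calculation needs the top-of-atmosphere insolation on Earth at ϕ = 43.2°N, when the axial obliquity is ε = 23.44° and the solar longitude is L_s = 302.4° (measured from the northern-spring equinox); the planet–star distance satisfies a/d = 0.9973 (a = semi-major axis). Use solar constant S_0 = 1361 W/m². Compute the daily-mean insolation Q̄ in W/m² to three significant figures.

Solar declination: sin δ = sin ε · sin L_s = sin 23.44° × sin 302.4° = -0.33586, so δ = -19.625°.
cos h₀ = −tan(+43.2°) tan(-19.625°) = 0.3348, h₀ = 1.2294 rad.
Bracket: h₀ sin ϕ sin δ + cos ϕ cos δ sin h₀ = 1.2294×0.68455×-0.33586 + 0.72897×0.94191×0.94227 = -0.282655 + 0.646985 = 0.364330.
Inverse-square distance factor (a/d)² = 0.9973² = 0.994607.
Q̄ = (S_0/π) × 0.994607 × [bracket] = (1361/π) × 0.994607 × 0.364330 = 157.0 W/m².

Q̄ ≈ 157 W/m²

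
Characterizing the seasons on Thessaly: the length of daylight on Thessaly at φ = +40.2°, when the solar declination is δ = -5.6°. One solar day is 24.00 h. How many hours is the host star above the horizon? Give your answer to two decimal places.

11.37 h

cos H₀ = −tan φ · tan δ = −tan(+40.2°) × tan(-5.600°) = 0.0829, so H₀ = 1.4878 rad = 85.25°.
Daylight = 2H₀/(2π) × 24.00 h = (1.4878/π) × 24.00 = 11.37 h.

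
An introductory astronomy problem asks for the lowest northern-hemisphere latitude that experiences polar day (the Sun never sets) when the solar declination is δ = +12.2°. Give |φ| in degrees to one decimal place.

Polar day requires cos H₀ = −tan φ tan δ ≤ −1, i.e. tan φ tan δ ≥ 1.
The boundary is |tan φ| · |tan δ| = 1, so |φ| = 90° − |δ| = 90° − 12.2° = 77.8° in the northern hemisphere.

|φ| = 77.8°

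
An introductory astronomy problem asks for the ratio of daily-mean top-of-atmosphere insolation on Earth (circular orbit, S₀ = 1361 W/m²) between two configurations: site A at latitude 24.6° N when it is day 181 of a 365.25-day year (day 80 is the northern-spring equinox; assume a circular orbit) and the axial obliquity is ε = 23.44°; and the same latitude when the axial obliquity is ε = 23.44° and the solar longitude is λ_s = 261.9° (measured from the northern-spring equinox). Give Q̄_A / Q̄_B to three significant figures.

— Configuration A (φ=+24.6°):
Solar longitude: λ_s = 360° × (181 − 80)/365.25 = 99.548°.
sin δ = sin 23.44° × sin 99.548° = 0.39228, so δ = +23.096°.
cos H₀ = −tan(+24.6°) tan(+23.096°) = -0.1952, H₀ = 1.7673 rad.
Bracket: H₀ sin φ sin δ + cos φ cos δ sin H₀ = 1.7673×0.41628×0.39228 + 0.90924×0.91985×0.98075 = 0.288597 + 0.820264 = 1.108861.
Q̄ = (S₀/π) × [bracket] = (1361/π) × 1.108861 = 480.38 W/m².
— Configuration B (φ=+24.6°):
Solar declination: sin δ = sin ε · sin λ_s = sin 23.44° × sin 261.9° = -0.39382, so δ = -23.192°.
cos H₀ = −tan(+24.6°) tan(-23.192°) = 0.1962, H₀ = 1.3734 rad.
Bracket: H₀ sin φ sin δ + cos φ cos δ sin H₀ = 1.3734×0.41628×-0.39382 + 0.90924×0.91919×0.98057 = -0.225154 + 0.819525 = 0.594371.
Q̄ = (S₀/π) × [bracket] = (1361/π) × 0.594371 = 257.49 W/m².
Ratio Q̄_A / Q̄_B = 480.38 / 257.49 = 1.866.

Q̄_A / Q̄_B ≈ 1.87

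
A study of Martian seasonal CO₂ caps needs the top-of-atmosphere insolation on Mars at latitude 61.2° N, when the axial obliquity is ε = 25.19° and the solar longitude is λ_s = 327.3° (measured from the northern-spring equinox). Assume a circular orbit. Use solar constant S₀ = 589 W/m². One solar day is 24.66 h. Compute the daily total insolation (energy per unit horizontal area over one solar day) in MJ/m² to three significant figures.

Solar declination: sin δ = sin ε · sin λ_s = sin 25.19° × sin 327.3° = -0.22994, so δ = -13.293°.
cos H₀ = −tan(+61.2°) tan(-13.293°) = 0.4298, H₀ = 1.1266 rad.
Bracket: H₀ sin φ sin δ + cos φ cos δ sin H₀ = 1.1266×0.87631×-0.22994 + 0.48175×0.97321×0.90294 = -0.227008 + 0.423338 = 0.196330.
Q̄ = (S₀/π) × [bracket] = (589/π) × 0.196330 = 36.809 W/m².
Daily total = Q̄ × 24.66 h × 3600 s/h = 36.809 × 24.66 × 3600 / 10⁶ = 3.268 MJ/m².

3.27 MJ/m²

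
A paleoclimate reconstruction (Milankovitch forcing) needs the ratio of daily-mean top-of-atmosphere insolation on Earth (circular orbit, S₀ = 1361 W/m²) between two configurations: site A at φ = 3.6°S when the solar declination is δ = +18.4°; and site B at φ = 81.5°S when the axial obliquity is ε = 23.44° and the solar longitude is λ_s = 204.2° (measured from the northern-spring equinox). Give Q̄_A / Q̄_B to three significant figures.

— Configuration A (φ=-3.6°):
cos H₀ = −tan(-3.6°) tan(+18.400°) = 0.0209, H₀ = 1.5499 rad.
Bracket: H₀ sin φ sin δ + cos φ cos δ sin H₀ = 1.5499×-0.06279×0.31565 + 0.99803×0.94888×0.99978 = -0.030718 + 0.946802 = 0.916084.
Q̄ = (S₀/π) × [bracket] = (1361/π) × 0.916084 = 396.87 W/m².
— Configuration B (φ=-81.5°):
Solar declination: sin δ = sin ε · sin λ_s = sin 23.44° × sin 204.2° = -0.16306, so δ = -9.385°.
cos H₀ = −tan(-81.5°) tan(-9.385°) = -1.1059 ≤ −1 ⇒ polar day, H₀ = π.
Bracket: H₀ sin φ sin δ + cos φ cos δ sin H₀ = 3.1416×-0.98902×-0.16306 + 0.14781×0.98662×0.00000 = 0.506645 + 0.000000 = 0.506645.
Q̄ = (S₀/π) × [bracket] = (1361/π) × 0.506645 = 219.49 W/m².
Ratio Q̄_A / Q̄_B = 396.87 / 219.49 = 1.808.

Q̄_A / Q̄_B ≈ 1.81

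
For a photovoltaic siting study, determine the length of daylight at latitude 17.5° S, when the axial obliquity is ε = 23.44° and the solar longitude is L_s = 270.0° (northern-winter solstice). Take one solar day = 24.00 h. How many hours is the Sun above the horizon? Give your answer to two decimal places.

Solar declination: sin δ = sin ε · sin L_s = sin 23.44° × sin 270.0° = -0.39779, so δ = -23.440°.
cos h₀ = −tan ϕ · tan δ = −tan(-17.5°) × tan(-23.440°) = -0.1367, so h₀ = 1.7079 rad = 97.86°.
Daylight = 2h₀/(2π) × 24.00 h = (1.7079/π) × 24.00 = 13.05 h.

13.05 h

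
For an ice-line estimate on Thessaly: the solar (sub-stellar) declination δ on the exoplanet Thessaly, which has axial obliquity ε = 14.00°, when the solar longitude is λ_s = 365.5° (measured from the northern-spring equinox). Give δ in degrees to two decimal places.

sin δ = sin ε · sin λ_s = sin 14.00° × sin 365.5° = 0.023187.
δ = arcsin(0.023187) = +1.33°.

δ = +1.33°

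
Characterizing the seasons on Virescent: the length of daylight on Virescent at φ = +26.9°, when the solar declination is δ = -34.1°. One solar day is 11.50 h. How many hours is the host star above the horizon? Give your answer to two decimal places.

cos H₀ = −tan φ · tan δ = −tan(+26.9°) × tan(-34.100°) = 0.3435, so H₀ = 1.2202 rad = 69.91°.
Daylight = 2H₀/(2π) × 11.50 h = (1.2202/π) × 11.50 = 4.47 h.

4.47 h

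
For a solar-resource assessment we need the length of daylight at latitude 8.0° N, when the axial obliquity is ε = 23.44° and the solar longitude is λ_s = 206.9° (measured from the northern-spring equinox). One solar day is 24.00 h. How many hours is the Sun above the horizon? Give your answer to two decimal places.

Solar declination: sin δ = sin ε · sin λ_s = sin 23.44° × sin 206.9° = -0.17997, so δ = -10.368°.
cos H₀ = −tan φ · tan δ = −tan(+8.0°) × tan(-10.368°) = 0.0257, so H₀ = 1.5451 rad = 88.53°.
Daylight = 2H₀/(2π) × 24.00 h = (1.5451/π) × 24.00 = 11.80 h.

11.80 h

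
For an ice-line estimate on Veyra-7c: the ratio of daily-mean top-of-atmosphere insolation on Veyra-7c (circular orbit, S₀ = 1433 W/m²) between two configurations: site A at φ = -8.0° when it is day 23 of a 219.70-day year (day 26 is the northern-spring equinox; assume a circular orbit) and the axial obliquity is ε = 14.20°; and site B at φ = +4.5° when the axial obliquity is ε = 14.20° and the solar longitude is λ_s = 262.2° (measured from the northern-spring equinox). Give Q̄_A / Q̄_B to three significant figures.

Q̄_A / Q̄_B ≈ 1.06

— Configuration A (φ=-8.0°):
Solar longitude: λ_s = 360° × (23 − 26)/219.70 = -4.916°, i.e. -4.916° + 360° = 355.084°.
sin δ = sin 14.20° × sin 355.084° = -0.02102, so δ = -1.204°.
cos H₀ = −tan(-8.0°) tan(-1.204°) = -0.0030, H₀ = 1.5738 rad.
Bracket: H₀ sin φ sin δ + cos φ cos δ sin H₀ = 1.5738×-0.13917×-0.02102 + 0.99027×0.99978×1.00000 = 0.004604 + 0.990052 = 0.994656.
Q̄ = (S₀/π) × [bracket] = (1433/π) × 0.994656 = 453.70 W/m².
— Configuration B (φ=+4.5°):
Solar declination: sin δ = sin ε · sin λ_s = sin 14.20° × sin 262.2° = -0.24304, so δ = -14.066°.
cos H₀ = −tan(+4.5°) tan(-14.066°) = 0.0197, H₀ = 1.5511 rad.
Bracket: H₀ sin φ sin δ + cos φ cos δ sin H₀ = 1.5511×0.07846×-0.24304 + 0.99692×0.97002×0.99981 = -0.029578 + 0.966849 = 0.937271.
Q̄ = (S₀/π) × [bracket] = (1433/π) × 0.937271 = 427.52 W/m².
Ratio Q̄_A / Q̄_B = 453.70 / 427.52 = 1.061.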